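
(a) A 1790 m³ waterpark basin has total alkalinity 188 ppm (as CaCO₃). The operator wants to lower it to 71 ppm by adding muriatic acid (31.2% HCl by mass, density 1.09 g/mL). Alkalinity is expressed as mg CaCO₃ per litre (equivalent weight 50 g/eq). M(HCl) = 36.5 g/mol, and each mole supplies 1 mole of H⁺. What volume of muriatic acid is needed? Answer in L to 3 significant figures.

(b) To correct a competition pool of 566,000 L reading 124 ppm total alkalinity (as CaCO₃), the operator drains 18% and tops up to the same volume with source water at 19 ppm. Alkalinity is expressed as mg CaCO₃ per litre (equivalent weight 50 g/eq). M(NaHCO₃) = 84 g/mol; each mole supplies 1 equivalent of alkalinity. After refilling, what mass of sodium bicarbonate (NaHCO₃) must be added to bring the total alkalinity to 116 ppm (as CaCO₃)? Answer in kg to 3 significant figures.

(a) 450 L; (b) 10.4 kg

(a) Volume: 1790 m³ = 1,790,000 L.
(a) Alkalinity to neutralize: (188 − 71) = 117 mg/L as CaCO₃ × 1,790,000 L = 209,400 g as CaCO₃.
(a) Equivalents of H⁺ required: 209,400 ÷ 50 g/eq = 4189 eq = 4189 mol HCl.
(a) Mass of HCl: 4189 × 36.5 = 152,900 g.
(a) Mass of 31.2% solution: 152,900 / 0.312 = 490,000 g.
(a) Volume: 490,000 g ÷ 1.09 g/mL = 449,600 mL.

(b) After draining 18% and refilling: 124 × 0.82 + 19 × 0.18 = 105.1 ppm.
(b) Deficit to target: 116 − 105.1 = 10.9 mg/L.
(b) As CaCO₃: 10.9 mg/L × 566,000 L = 6169 g; ÷ 50 g/eq ÷ 1 = 123.4 mol NaHCO₃.
(b) Mass: 123.4 × 84 = 10,360 g.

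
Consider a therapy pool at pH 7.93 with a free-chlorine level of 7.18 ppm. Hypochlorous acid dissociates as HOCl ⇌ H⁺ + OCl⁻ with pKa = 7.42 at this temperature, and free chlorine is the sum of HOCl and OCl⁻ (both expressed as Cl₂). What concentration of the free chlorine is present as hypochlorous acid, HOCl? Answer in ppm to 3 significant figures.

1.70 ppm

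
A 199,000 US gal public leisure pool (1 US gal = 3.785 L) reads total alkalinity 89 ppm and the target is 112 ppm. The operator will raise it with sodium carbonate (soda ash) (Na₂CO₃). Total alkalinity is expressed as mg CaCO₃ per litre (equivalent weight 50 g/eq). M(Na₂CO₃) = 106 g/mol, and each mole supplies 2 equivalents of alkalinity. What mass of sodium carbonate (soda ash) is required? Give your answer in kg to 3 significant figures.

Volume: 199,000 US gal × 3.785 L/gal = 753,215 L.
Alkalinity to add: (112 − 89) = 23 mg/L as CaCO₃ × 753,215 L = 17,320 g as CaCO₃.
Equivalents: 17,320 g ÷ 50 g/eq = 346.5 eq.
Each mole of Na₂CO₃ supplies 2 eq, so 346.5 / 2 = 173.2 mol.
Mass: 173.2 mol × 106 g/mol = 18,360 g.

18.4 kg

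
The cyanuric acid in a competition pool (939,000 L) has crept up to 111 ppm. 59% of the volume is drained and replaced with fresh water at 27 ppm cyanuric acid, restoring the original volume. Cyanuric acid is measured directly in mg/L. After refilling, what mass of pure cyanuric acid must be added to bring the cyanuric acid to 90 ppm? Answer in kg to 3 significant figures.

26.8 kg

After draining 59% and refilling: 111 × 0.41 + 27 × 0.59 = 61.44 ppm.
Deficit to target: 90 − 61.44 = 28.56 mg/L.
Mass: 28.56 mg/L × 939,000 L = 26,820 g cyanuric acid.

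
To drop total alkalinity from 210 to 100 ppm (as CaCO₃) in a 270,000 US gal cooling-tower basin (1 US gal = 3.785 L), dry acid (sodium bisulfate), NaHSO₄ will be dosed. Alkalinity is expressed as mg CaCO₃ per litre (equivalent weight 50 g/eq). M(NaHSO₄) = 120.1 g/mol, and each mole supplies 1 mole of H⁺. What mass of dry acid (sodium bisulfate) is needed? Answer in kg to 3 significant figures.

270 kg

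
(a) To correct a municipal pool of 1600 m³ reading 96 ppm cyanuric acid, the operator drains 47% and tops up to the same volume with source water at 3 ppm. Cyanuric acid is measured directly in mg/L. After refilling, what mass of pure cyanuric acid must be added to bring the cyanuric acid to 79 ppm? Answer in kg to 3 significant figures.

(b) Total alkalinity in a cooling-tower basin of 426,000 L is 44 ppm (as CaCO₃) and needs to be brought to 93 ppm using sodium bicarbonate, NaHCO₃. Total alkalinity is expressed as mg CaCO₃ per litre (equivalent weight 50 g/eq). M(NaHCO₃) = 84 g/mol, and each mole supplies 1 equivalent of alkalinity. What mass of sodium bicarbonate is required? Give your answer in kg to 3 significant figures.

(a) Volume: 1600 m³ = 1,600,000 L.
(a) After draining 47% and refilling: 96 × 0.53 + 3 × 0.47 = 52.29 ppm.
(a) Deficit to target: 79 − 52.29 = 26.71 mg/L.
(a) Mass: 26.71 mg/L × 1,600,000 L = 42,740 g cyanuric acid.

(b) Alkalinity to add: (93 − 44) = 49 mg/L as CaCO₃ × 426,000 L = 20,870 g as CaCO₃.
(b) Equivalents: 20,870 g ÷ 50 g/eq = 417.5 eq.
(b) NaHCO₃ supplies 1 eq per mole → 417.5 mol.
(b) Mass: 417.5 mol × 84 g/mol = 35,070 g.

(a) 42.7 kg; (b) 35.1 kg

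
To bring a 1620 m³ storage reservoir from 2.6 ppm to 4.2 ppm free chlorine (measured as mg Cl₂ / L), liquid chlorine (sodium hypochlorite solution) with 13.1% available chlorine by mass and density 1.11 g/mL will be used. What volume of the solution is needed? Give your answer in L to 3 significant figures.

Volume: 1620 m³ = 1,620,000 L.
Chlorine deficit: 4.2 − 2.6 = 1.6 ppm = 1.6 mg/L as Cl₂.
Cl₂ equivalent needed: 1.6 mg/L × 1,620,000 L = 2,592,000 mg = 2592 g.
Product at 13.1% available chlorine: 2592 / 0.131 = 19,790 g.
Volume at density 1.11 g/mL: 19,790 g ÷ 1.11 g/mL = 17,830 mL.

17.8 L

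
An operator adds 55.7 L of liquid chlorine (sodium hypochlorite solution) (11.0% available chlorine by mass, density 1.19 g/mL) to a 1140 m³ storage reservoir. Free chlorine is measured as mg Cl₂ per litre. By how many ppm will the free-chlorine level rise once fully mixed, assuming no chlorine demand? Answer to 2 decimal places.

6.40 ppm

Volume: 1140 m³ = 1,140,000 L.
Mass of solution: 55.7 L × 1000 mL/L × 1.19 g/mL = 66,280 g.
Available chlorine delivered: 66,280 g × 0.11 = 7291 g as Cl₂.
Concentration rise: 7291 g / 1,140,000 L = 6.396 mg/L = 6.40 ppm.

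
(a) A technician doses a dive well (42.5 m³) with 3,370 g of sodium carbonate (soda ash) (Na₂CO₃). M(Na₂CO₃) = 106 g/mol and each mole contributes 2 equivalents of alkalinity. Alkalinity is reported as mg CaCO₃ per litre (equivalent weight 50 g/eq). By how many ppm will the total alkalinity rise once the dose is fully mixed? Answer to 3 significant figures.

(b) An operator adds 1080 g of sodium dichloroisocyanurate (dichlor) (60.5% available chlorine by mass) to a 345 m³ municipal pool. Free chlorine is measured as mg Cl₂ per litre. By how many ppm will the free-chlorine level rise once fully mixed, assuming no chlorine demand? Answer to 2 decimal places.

(a) 74.8 ppm; (b) 1.89 ppm

(a) Volume: 42.5 m³ = 42,500 L.
(a) Moles of Na₂CO₃: 3,370 g ÷ 106 g/mol = 31.79 mol → 63.58 eq of alkalinity.
(a) As CaCO₃: 63.58 eq × 50 g/eq = 3179 g.
(a) Rise: 3179 g / 42,500 L × 1000 = 74.81 mg/L.

(b) Volume: 345 m³ = 345,000 L.
(b) Available chlorine delivered: 1080 g × 0.605 = 653.4 g as Cl₂.
(b) Concentration rise: 653.4 g / 345,000 L = 1.894 mg/L = 1.89 ppm.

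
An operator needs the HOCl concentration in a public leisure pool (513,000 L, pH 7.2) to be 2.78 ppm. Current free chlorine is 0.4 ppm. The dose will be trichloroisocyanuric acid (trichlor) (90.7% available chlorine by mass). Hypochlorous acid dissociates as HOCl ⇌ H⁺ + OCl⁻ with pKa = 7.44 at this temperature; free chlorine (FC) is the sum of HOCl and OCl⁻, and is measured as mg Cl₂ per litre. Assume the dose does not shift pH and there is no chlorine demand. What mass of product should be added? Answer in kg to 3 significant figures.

2.25 kg

[OCl⁻]/[HOCl] = 10^(pH − pKa) = 10^(7.2 − 7.44) = 0.5754; fraction as HOCl = 1/(1 + 0.5754) = 0.6347.
Free chlorine required for 2.78 ppm HOCl: 2.78 / 0.6347 = 4.38 ppm.
FC to add: 4.38 − 0.4 = 3.98 mg/L as Cl₂.
Cl₂ equivalent: 3.98 mg/L × 513,000 L = 2042 g.
Product at 90.7% available Cl: 2042 / 0.907 = 2251 g.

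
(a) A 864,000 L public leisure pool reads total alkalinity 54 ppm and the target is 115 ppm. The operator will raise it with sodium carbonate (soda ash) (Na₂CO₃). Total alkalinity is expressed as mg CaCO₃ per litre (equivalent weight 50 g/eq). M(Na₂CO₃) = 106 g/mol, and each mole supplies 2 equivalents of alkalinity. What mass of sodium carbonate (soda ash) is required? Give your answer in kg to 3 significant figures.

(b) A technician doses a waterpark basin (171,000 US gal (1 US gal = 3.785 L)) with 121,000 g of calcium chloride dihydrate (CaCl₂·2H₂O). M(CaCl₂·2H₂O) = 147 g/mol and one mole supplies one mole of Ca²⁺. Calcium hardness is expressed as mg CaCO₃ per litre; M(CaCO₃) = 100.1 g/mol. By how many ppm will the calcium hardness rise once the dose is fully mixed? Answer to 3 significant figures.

(a) Alkalinity to add: (115 − 54) = 61 mg/L as CaCO₃ × 864,000 L = 52,700 g as CaCO₃.
(a) Equivalents: 52,700 g ÷ 50 g/eq = 1054 eq.
(a) Each mole of Na₂CO₃ supplies 2 eq, so 1054 / 2 = 527 mol.
(a) Mass: 527 mol × 106 g/mol = 55,870 g.

(b) Volume: 171,000 US gal × 3.785 L/gal = 647,235 L.
(b) Moles of Ca²⁺: 121,000 g ÷ 147 g/mol = 823.1 mol.
(b) As CaCO₃: 823.1 mol × 100.1 g/mol = 82,400 g.
(b) Rise: 82,400 g / 647,235 L × 1000 = 127.3 mg/L.

(a) 55.9 kg; (b) 127 ppm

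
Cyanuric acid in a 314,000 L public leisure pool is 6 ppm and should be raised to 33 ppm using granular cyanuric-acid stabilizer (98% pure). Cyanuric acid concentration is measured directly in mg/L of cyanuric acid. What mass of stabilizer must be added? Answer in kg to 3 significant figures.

CYA to add: (33 − 6) = 27 mg/L × 314,000 L = 8478 g cyanuric acid.
At 98% purity: 8478 / 0.98 = 8651 g product.

8.65 kg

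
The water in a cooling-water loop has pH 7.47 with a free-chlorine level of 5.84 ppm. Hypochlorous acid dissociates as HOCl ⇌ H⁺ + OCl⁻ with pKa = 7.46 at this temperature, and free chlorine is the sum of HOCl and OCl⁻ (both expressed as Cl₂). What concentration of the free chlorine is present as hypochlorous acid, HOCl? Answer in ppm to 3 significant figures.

2.89 ppm

[OCl⁻]/[HOCl] = 10^(pH − pKa) = 10^(7.47 − 7.46) = 10^0.01 = 1.023.
Fraction as HOCl = 1 / (1 + 1.023) = 0.4942.
HOCl = 0.4942 × 5.84 ppm = 2.886 ppm.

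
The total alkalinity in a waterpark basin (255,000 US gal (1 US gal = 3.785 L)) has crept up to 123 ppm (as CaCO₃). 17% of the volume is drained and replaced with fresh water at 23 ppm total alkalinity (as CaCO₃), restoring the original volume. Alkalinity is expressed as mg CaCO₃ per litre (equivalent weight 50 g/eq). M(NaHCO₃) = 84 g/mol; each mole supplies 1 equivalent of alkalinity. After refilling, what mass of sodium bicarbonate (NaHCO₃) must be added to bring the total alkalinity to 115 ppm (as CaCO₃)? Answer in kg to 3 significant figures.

14.6 kg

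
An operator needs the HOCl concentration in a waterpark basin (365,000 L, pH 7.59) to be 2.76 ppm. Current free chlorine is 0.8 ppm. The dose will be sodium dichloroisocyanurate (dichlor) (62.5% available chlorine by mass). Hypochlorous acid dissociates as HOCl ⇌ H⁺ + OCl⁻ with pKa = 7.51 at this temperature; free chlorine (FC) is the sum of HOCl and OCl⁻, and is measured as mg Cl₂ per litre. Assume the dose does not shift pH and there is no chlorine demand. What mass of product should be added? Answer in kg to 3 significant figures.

[OCl⁻]/[HOCl] = 10^(pH − pKa) = 10^(7.59 − 7.51) = 1.202; fraction as HOCl = 1/(1 + 1.202) = 0.4541.
Free chlorine required for 2.76 ppm HOCl: 2.76 / 0.4541 = 6.078 ppm.
FC to add: 6.078 − 0.8 = 5.278 mg/L as Cl₂.
Cl₂ equivalent: 5.278 mg/L × 365,000 L = 1927 g.
Product at 62.5% available Cl: 1927 / 0.625 = 3082 g.

3.08 kg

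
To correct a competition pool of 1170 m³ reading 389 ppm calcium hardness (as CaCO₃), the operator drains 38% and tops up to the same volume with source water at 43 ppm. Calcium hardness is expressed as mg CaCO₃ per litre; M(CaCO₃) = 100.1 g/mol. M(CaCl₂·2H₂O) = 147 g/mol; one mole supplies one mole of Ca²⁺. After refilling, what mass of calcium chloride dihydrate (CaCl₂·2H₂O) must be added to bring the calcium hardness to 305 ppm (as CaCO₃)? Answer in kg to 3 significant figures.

Volume: 1170 m³ = 1,170,000 L.
After draining 38% and refilling: 389 × 0.62 + 43 × 0.38 = 257.52 ppm.
Deficit to target: 305 − 257.52 = 47.48 mg/L.
As CaCO₃: 47.48 mg/L × 1,170,000 L = 55,550 g; ÷ 100.1 = 555 mol Ca²⁺.
Mass: 555 × 147 = 81,580 g.

81.6 kg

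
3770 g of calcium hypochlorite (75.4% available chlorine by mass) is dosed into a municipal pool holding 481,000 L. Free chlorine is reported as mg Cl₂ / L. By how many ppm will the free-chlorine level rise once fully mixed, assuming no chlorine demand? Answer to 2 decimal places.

Available chlorine delivered: 3770 g × 0.754 = 2843 g as Cl₂.
Concentration rise: 2843 g / 481,000 L = 5.91 mg/L = 5.91 ppm.

5.91 ppm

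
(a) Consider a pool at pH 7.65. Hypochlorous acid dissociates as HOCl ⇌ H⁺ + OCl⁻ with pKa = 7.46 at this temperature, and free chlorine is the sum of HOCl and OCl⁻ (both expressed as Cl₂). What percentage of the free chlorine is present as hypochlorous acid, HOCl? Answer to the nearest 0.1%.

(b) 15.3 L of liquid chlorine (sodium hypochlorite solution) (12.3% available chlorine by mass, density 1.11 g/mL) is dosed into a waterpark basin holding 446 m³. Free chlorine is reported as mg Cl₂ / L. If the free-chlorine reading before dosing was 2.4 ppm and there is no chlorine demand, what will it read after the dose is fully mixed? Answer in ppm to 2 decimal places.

(a) 39.2%; (b) 7.08 ppm

(a) [OCl⁻]/[HOCl] = 10^(pH − pKa) = 10^(7.65 − 7.46) = 10^0.19 = 1.549.
(a) Fraction as HOCl = 1 / (1 + 1.549) = 0.3923.

(b) Volume: 446 m³ = 446,000 L.
(b) Mass of solution: 15.3 L × 1000 mL/L × 1.11 g/mL = 16,980 g.
(b) Available chlorine delivered: 16,980 g × 0.123 = 2089 g as Cl₂.
(b) Concentration rise: 2089 g / 446,000 L = 4.684 mg/L = 4.68 ppm.
(b) Final FC: 2.4 + 4.68 = 7.08 ppm.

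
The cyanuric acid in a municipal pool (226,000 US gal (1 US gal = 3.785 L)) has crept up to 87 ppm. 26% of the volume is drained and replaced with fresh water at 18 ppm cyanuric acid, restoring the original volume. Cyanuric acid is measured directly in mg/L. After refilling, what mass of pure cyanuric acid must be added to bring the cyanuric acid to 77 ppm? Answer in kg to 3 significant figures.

6.79 kg

Volume: 226,000 US gal × 3.785 L/gal = 855,410 L.
After draining 26% and refilling: 87 × 0.74 + 18 × 0.26 = 69.06 ppm.
Deficit to target: 77 − 69.06 = 7.94 mg/L.
Mass: 7.94 mg/L × 855,410 L = 6792 g cyanuric acid.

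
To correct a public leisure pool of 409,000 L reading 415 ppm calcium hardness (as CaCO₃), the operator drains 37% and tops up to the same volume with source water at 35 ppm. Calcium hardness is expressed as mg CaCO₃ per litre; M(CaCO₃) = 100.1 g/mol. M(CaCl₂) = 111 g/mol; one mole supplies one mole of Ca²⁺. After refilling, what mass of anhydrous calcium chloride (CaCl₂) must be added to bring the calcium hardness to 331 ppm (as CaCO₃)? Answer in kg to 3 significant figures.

After draining 37% and refilling: 415 × 0.63 + 35 × 0.37 = 274.4 ppm.
Deficit to target: 331 − 274.4 = 56.6 mg/L.
As CaCO₃: 56.6 mg/L × 409,000 L = 23,150 g; ÷ 100.1 = 231.3 mol Ca²⁺.
Mass: 231.3 × 111 = 25,670 g.

25.7 kg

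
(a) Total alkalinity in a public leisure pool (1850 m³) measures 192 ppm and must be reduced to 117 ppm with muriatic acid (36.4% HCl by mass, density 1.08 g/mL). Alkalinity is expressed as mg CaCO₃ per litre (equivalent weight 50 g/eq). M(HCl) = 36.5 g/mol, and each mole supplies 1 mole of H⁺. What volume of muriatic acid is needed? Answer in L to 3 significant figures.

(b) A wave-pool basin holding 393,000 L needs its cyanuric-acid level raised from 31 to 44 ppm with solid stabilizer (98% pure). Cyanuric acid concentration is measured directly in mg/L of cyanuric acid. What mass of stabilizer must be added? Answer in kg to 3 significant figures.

(a) Volume: 1850 m³ = 1,850,000 L.
(a) Alkalinity to neutralize: (192 − 117) = 75 mg/L as CaCO₃ × 1,850,000 L = 138,800 g as CaCO₃.
(a) Equivalents of H⁺ required: 138,800 ÷ 50 g/eq = 2775 eq = 2775 mol HCl.
(a) Mass of HCl: 2775 × 36.5 = 101,300 g.
(a) Mass of 36.4% solution: 101,300 / 0.364 = 278,300 g.
(a) Volume: 278,300 g ÷ 1.08 g/mL = 257,700 mL.

(b) CYA to add: (44 − 31) = 13 mg/L × 393,000 L = 5109 g cyanuric acid.
(b) At 98% purity: 5109 / 0.98 = 5213 g product.

(a) 258 L; (b) 5.21 kg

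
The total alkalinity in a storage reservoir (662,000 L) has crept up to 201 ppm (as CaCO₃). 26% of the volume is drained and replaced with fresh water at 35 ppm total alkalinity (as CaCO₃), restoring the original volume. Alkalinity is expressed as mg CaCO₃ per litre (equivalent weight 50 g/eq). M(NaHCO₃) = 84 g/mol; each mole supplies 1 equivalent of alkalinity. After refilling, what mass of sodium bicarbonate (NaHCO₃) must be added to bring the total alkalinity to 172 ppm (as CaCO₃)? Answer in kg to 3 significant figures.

15.7 kg

After draining 26% and refilling: 201 × 0.74 + 35 × 0.26 = 157.84 ppm.
Deficit to target: 172 − 157.84 = 14.16 mg/L.
As CaCO₃: 14.16 mg/L × 662,000 L = 9374 g; ÷ 50 g/eq ÷ 1 = 187.5 mol NaHCO₃.
Mass: 187.5 × 84 = 15,750 g.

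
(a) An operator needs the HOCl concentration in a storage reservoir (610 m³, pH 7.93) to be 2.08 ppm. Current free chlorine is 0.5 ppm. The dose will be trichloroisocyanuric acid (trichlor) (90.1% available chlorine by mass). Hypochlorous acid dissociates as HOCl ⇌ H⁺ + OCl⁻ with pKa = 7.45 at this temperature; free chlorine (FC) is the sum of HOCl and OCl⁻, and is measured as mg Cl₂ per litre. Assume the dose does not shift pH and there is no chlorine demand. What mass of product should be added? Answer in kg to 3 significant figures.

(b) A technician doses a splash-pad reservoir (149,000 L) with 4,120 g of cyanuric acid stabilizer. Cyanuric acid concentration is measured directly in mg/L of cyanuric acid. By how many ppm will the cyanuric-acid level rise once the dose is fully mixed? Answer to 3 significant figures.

(a) 5.32 kg; (b) 27.7 ppm

(a) Volume: 610 m³ = 610,000 L.
(a) [OCl⁻]/[HOCl] = 10^(pH − pKa) = 10^(7.93 − 7.45) = 3.02; fraction as HOCl = 1/(1 + 3.02) = 0.2488.
(a) Free chlorine required for 2.08 ppm HOCl: 2.08 / 0.2488 = 8.361 ppm.
(a) FC to add: 8.361 − 0.5 = 7.861 mg/L as Cl₂.
(a) Cl₂ equivalent: 7.861 mg/L × 610,000 L = 4796 g.
(a) Product at 90.1% available Cl: 4796 / 0.901 = 5322 g.

(b) Rise: 4,120 g / 149,000 L × 1000 = 27.65 mg/L.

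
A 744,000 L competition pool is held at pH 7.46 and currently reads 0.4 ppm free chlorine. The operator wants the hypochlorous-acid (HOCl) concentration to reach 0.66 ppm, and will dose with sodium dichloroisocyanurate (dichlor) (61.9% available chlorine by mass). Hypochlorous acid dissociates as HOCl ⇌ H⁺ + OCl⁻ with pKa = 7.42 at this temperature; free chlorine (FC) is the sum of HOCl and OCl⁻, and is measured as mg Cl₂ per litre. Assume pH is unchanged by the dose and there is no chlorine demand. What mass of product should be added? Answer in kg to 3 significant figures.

[OCl⁻]/[HOCl] = 10^(pH − pKa) = 10^(7.46 − 7.42) = 1.096; fraction as HOCl = 1/(1 + 1.096) = 0.477.
Free chlorine required for 0.66 ppm HOCl: 0.66 / 0.477 = 1.384 ppm.
FC to add: 1.384 − 0.4 = 0.9837 mg/L as Cl₂.
Cl₂ equivalent: 0.9837 mg/L × 744,000 L = 731.9 g.
Product at 61.9% available Cl: 731.9 / 0.619 = 1182 g.

1.18 kg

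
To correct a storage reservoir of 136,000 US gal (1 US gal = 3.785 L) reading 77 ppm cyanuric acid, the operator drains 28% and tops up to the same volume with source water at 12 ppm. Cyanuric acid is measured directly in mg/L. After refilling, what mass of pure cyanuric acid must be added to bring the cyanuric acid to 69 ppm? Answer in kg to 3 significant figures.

Volume: 136,000 US gal × 3.785 L/gal = 514,760 L.
After draining 28% and refilling: 77 × 0.72 + 12 × 0.28 = 58.8 ppm.
Deficit to target: 69 − 58.8 = 10.2 mg/L.
Mass: 10.2 mg/L × 514,760 L = 5251 g cyanuric acid.

5.25 kg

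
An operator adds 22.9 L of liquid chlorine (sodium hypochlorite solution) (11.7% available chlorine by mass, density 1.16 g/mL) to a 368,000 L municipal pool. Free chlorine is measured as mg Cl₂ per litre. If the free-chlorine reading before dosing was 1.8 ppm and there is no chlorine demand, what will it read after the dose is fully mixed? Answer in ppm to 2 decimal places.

Mass of solution: 22.9 L × 1000 mL/L × 1.16 g/mL = 26,560 g.
Available chlorine delivered: 26,560 g × 0.117 = 3108 g as Cl₂.
Concentration rise: 3108 g / 368,000 L = 8.446 mg/L = 8.45 ppm.
Final FC: 1.8 + 8.45 = 10.25 ppm.

10.25 ppm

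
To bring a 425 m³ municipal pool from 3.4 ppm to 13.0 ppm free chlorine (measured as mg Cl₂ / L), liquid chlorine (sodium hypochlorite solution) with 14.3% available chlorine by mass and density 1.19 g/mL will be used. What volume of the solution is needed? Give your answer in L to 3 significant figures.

Volume: 425 m³ = 425,000 L.
Chlorine deficit: 13.0 − 3.4 = 9.6 ppm = 9.6 mg/L as Cl₂.
Cl₂ equivalent needed: 9.6 mg/L × 425,000 L = 4,080,000 mg = 4080 g.
Product at 14.3% available chlorine: 4080 / 0.143 = 28,530 g.
Volume at density 1.19 g/mL: 28,530 g ÷ 1.19 g/mL = 23,980 mL.

24.0 L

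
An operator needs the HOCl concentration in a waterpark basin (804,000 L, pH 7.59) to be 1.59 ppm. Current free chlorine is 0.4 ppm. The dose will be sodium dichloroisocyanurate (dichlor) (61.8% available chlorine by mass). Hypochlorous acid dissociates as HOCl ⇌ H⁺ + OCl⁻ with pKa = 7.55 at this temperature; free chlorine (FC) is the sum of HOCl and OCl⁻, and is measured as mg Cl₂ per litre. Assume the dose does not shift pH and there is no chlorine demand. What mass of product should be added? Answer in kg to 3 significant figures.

[OCl⁻]/[HOCl] = 10^(pH − pKa) = 10^(7.59 − 7.55) = 1.096; fraction as HOCl = 1/(1 + 1.096) = 0.477.
Free chlorine required for 1.59 ppm HOCl: 1.59 / 0.477 = 3.333 ppm.
FC to add: 3.333 − 0.4 = 2.933 mg/L as Cl₂.
Cl₂ equivalent: 2.933 mg/L × 804,000 L = 2358 g.
Product at 61.8% available Cl: 2358 / 0.618 = 3816 g.

3.82 kg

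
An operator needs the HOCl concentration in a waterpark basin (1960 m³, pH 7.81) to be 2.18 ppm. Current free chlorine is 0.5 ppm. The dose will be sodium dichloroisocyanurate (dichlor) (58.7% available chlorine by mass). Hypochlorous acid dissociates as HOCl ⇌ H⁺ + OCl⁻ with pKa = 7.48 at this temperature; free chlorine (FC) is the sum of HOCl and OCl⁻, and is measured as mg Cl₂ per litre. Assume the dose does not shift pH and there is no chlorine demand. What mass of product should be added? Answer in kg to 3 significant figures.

Volume: 1960 m³ = 1,960,000 L.
[OCl⁻]/[HOCl] = 10^(pH − pKa) = 10^(7.81 − 7.48) = 2.138; fraction as HOCl = 1/(1 + 2.138) = 0.3187.
Free chlorine required for 2.18 ppm HOCl: 2.18 / 0.3187 = 6.841 ppm.
FC to add: 6.841 − 0.5 = 6.341 mg/L as Cl₂.
Cl₂ equivalent: 6.341 mg/L × 1,960,000 L = 12,430 g.
Product at 58.7% available Cl: 12,430 / 0.587 = 21,170 g.

21.2 kg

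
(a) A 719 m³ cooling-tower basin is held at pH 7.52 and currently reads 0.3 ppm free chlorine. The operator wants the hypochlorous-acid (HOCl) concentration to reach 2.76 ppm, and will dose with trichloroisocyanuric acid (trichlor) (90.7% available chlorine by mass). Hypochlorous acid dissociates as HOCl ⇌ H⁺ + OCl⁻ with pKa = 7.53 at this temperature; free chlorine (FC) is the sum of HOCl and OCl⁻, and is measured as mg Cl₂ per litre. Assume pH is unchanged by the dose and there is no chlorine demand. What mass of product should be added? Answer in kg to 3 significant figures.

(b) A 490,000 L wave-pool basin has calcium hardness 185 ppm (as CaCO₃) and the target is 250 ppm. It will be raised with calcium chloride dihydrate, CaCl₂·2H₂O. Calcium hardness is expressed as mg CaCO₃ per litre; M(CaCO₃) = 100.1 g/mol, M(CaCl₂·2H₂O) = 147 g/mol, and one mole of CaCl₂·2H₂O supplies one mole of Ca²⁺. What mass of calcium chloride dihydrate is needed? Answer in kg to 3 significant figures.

(a) 4.09 kg; (b) 46.8 kg

(a) Volume: 719 m³ = 719,000 L.
(a) [OCl⁻]/[HOCl] = 10^(pH − pKa) = 10^(7.52 − 7.53) = 0.9772; fraction as HOCl = 1/(1 + 0.9772) = 0.5058.
(a) Free chlorine required for 2.76 ppm HOCl: 2.76 / 0.5058 = 5.457 ppm.
(a) FC to add: 5.457 − 0.3 = 5.157 mg/L as Cl₂.
(a) Cl₂ equivalent: 5.157 mg/L × 719,000 L = 3708 g.
(a) Product at 90.7% available Cl: 3708 / 0.907 = 4088 g.

(b) Hardness to add: (250 − 185) = 65 mg/L as CaCO₃ × 490,000 L = 31,850 g as CaCO₃.
(b) Moles of Ca²⁺ (1 mol Ca²⁺ ≡ 1 mol CaCO₃): 31,850 / 100.1 g/mol = 318.2 mol.
(b) Mass of CaCl₂·2H₂O: 318.2 × 147 = 46,770 g.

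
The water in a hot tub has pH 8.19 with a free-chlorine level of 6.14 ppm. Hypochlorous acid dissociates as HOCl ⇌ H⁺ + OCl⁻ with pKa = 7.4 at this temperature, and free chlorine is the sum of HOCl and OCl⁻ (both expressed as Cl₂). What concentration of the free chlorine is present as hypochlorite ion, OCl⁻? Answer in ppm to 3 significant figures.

5.28 ppm

[OCl⁻]/[HOCl] = 10^(pH − pKa) = 10^(8.19 − 7.4) = 10^0.79 = 6.166.
Fraction as HOCl = 1 / (1 + 6.166) = 0.1395.
OCl⁻ = (1 − 0.1395) × 6.14 ppm = 5.283 ppm.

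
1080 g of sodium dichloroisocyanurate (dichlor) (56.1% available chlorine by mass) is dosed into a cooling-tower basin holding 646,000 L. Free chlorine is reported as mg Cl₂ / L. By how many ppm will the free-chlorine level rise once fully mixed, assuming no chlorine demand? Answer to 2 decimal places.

0.94 ppm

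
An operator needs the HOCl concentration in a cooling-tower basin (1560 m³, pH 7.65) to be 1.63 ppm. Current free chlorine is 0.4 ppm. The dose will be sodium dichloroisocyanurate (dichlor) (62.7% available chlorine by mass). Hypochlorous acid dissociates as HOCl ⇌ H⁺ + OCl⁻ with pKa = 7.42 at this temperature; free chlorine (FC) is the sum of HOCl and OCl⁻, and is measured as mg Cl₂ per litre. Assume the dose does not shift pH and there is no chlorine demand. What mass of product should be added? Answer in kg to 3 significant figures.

9.95 kg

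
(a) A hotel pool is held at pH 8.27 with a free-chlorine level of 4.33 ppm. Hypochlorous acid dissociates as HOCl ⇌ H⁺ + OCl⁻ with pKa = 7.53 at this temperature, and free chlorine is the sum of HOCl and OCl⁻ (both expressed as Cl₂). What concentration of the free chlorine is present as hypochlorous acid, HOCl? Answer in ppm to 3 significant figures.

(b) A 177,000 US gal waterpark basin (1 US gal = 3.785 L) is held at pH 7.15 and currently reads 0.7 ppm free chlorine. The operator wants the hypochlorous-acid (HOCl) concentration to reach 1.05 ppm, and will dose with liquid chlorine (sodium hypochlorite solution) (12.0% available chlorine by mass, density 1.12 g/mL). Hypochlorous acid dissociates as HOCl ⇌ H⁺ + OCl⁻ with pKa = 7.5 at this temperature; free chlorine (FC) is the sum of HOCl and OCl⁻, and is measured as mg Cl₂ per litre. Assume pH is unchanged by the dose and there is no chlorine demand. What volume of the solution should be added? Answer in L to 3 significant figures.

(a) [OCl⁻]/[HOCl] = 10^(pH − pKa) = 10^(8.27 − 7.53) = 10^0.74 = 5.495.
(a) Fraction as HOCl = 1 / (1 + 5.495) = 0.154.
(a) HOCl = 0.154 × 4.33 ppm = 0.6666 ppm.

(b) Volume: 177,000 US gal × 3.785 L/gal = 669,945 L.
(b) [OCl⁻]/[HOCl] = 10^(pH − pKa) = 10^(7.15 − 7.5) = 0.4467; fraction as HOCl = 1/(1 + 0.4467) = 0.6912.
(b) Free chlorine required for 1.05 ppm HOCl: 1.05 / 0.6912 = 1.519 ppm.
(b) FC to add: 1.519 − 0.7 = 0.819 mg/L as Cl₂.
(b) Cl₂ equivalent: 0.819 mg/L × 669,945 L = 548.7 g.
(b) Product at 12.0% available Cl: 548.7 / 0.12 = 4572 g.
(b) Volume: 4572 g ÷ 1.12 g/mL = 4083 mL.

(a) 0.667 ppm; (b) 4.08 L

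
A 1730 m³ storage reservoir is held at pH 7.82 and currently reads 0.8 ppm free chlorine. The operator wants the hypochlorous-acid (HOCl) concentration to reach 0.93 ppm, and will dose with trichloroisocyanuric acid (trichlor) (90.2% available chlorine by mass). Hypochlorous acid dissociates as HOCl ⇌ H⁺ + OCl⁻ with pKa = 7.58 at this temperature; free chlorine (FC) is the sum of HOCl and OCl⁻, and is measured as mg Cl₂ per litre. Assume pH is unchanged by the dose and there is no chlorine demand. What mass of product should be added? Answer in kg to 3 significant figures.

3.35 kg

Volume: 1730 m³ = 1,730,000 L.
[OCl⁻]/[HOCl] = 10^(pH − pKa) = 10^(7.82 − 7.58) = 1.738; fraction as HOCl = 1/(1 + 1.738) = 0.3653.
Free chlorine required for 0.93 ppm HOCl: 0.93 / 0.3653 = 2.546 ppm.
FC to add: 2.546 − 0.8 = 1.746 mg/L as Cl₂.
Cl₂ equivalent: 1.746 mg/L × 1,730,000 L = 3021 g.
Product at 90.2% available Cl: 3021 / 0.902 = 3349 g.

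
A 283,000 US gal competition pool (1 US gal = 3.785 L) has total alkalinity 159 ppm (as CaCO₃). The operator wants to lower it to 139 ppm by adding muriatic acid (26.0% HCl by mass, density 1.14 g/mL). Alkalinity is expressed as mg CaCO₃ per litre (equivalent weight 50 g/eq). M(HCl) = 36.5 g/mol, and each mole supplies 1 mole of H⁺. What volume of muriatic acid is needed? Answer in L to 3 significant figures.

Volume: 283,000 US gal × 3.785 L/gal = 1,071,155 L.
Alkalinity to neutralize: (159 − 139) = 20 mg/L as CaCO₃ × 1,071,155 L = 21,420 g as CaCO₃.
Equivalents of H⁺ required: 21,420 ÷ 50 g/eq = 428.5 eq = 428.5 mol HCl.
Mass of HCl: 428.5 × 36.5 = 15,640 g.
Mass of 26.0% solution: 15,640 / 0.26 = 60,150 g.
Volume: 60,150 g ÷ 1.14 g/mL = 52,760 mL.

52.8 L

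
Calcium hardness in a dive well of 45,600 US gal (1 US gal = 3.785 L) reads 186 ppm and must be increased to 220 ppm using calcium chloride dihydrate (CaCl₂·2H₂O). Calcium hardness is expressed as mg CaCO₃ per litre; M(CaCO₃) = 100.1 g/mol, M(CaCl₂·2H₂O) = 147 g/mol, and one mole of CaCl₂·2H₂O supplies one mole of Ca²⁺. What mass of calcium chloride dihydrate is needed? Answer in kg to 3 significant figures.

8.62 kg

Volume: 45,600 US gal × 3.785 L/gal = 172,596 L.
Hardness to add: (220 − 186) = 34 mg/L as CaCO₃ × 172,596 L = 5868 g as CaCO₃.
Moles of Ca²⁺ (1 mol Ca²⁺ ≡ 1 mol CaCO₃): 5868 / 100.1 g/mol = 58.62 mol.
Mass of CaCl₂·2H₂O: 58.62 × 147 = 8618 g.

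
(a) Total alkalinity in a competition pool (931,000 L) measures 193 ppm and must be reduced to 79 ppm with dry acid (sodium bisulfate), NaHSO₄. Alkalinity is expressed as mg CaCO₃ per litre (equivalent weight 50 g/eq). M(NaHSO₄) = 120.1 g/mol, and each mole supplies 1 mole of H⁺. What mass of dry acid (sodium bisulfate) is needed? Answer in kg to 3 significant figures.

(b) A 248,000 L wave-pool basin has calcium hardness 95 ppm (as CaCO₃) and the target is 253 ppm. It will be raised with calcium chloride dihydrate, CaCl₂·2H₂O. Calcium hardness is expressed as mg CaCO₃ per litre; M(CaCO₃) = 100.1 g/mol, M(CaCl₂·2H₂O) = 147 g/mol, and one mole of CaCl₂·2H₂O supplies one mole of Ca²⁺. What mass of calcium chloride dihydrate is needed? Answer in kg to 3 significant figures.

(a) Alkalinity to neutralize: (193 − 79) = 114 mg/L as CaCO₃ × 931,000 L = 106,100 g as CaCO₃.
(a) Equivalents of H⁺ required: 106,100 ÷ 50 g/eq = 2123 eq = 2123 mol NaHSO₄.
(a) Mass of NaHSO₄: 2123 × 120.1 = 254,900 g.

(b) Hardness to add: (253 − 95) = 158 mg/L as CaCO₃ × 248,000 L = 39,180 g as CaCO₃.
(b) Moles of Ca²⁺ (1 mol Ca²⁺ ≡ 1 mol CaCO₃): 39,180 / 100.1 g/mol = 391.4 mol.
(b) Mass of CaCl₂·2H₂O: 391.4 × 147 = 57,540 g.

(a) 255 kg; (b) 57.5 kg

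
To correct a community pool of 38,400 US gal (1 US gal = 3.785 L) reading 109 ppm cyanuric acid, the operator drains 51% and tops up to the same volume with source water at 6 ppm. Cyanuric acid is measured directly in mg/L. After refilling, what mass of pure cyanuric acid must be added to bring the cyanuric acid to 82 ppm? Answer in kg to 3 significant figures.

Volume: 38,400 US gal × 3.785 L/gal = 145,344 L.
After draining 51% and refilling: 109 × 0.49 + 6 × 0.51 = 56.47 ppm.
Deficit to target: 82 − 56.47 = 25.53 mg/L.
Mass: 25.53 mg/L × 145,344 L = 3711 g cyanuric acid.

3.71 kg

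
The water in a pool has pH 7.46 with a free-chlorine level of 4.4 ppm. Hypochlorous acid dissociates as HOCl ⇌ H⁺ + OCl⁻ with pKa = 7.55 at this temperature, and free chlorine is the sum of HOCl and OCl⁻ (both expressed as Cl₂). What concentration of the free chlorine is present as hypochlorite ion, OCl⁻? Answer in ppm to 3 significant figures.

1.97 ppm

[OCl⁻]/[HOCl] = 10^(pH − pKa) = 10^(7.46 − 7.55) = 10^-0.09 = 0.8128.
Fraction as HOCl = 1 / (1 + 0.8128) = 0.5516.
OCl⁻ = (1 − 0.5516) × 4.4 ppm = 1.973 ppm.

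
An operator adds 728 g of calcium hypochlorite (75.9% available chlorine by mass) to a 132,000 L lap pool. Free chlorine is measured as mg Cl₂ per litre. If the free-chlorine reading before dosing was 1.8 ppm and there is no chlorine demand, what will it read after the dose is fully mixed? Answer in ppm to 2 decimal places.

Available chlorine delivered: 728 g × 0.759 = 552.6 g as Cl₂.
Concentration rise: 552.6 g / 132,000 L = 4.186 mg/L = 4.19 ppm.
Final FC: 1.8 + 4.19 = 5.99 ppm.

5.99 ppm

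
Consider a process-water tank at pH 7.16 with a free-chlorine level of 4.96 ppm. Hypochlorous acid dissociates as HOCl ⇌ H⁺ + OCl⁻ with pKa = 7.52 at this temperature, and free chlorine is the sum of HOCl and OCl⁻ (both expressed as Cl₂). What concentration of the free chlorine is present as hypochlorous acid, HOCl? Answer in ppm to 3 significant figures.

[OCl⁻]/[HOCl] = 10^(pH − pKa) = 10^(7.16 − 7.52) = 10^-0.36 = 0.4365.
Fraction as HOCl = 1 / (1 + 0.4365) = 0.6961.
HOCl = 0.6961 × 4.96 ppm = 3.453 ppm.

3.45 ppm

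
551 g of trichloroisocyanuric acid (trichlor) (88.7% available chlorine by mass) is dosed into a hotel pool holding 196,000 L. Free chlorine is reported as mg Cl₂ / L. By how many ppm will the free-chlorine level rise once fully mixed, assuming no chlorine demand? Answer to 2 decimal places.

2.49 ppm

Available chlorine delivered: 551 g × 0.887 = 488.7 g as Cl₂.
Concentration rise: 488.7 g / 196,000 L = 2.494 mg/L = 2.49 ppm.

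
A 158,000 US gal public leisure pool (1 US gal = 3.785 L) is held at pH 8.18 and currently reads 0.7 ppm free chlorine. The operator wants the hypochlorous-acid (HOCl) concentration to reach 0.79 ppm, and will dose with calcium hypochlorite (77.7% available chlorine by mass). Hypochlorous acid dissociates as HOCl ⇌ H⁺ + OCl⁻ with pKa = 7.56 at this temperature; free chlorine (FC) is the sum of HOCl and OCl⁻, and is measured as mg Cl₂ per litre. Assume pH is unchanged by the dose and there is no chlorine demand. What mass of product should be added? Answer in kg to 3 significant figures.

2.60 kg

Volume: 158,000 US gal × 3.785 L/gal = 598,030 L.
[OCl⁻]/[HOCl] = 10^(pH − pKa) = 10^(8.18 − 7.56) = 4.169; fraction as HOCl = 1/(1 + 4.169) = 0.1935.
Free chlorine required for 0.79 ppm HOCl: 0.79 / 0.1935 = 4.083 ppm.
FC to add: 4.083 − 0.7 = 3.383 mg/L as Cl₂.
Cl₂ equivalent: 3.383 mg/L × 598,030 L = 2023 g.
Product at 77.7% available Cl: 2023 / 0.777 = 2604 g.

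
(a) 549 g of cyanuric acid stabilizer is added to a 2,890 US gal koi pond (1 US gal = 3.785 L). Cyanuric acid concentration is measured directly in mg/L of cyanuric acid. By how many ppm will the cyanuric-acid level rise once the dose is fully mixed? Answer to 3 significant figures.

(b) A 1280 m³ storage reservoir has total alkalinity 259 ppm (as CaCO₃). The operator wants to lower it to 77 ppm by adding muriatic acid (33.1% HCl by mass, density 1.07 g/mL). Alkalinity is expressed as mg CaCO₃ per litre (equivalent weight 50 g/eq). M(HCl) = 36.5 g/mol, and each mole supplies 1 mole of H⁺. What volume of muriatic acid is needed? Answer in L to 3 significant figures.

(a) Volume: 2,890 US gal × 3.785 L/gal = 10,939 L.
(a) Rise: 549 g / 10,939 L × 1000 = 50.19 mg/L.

(b) Volume: 1280 m³ = 1,280,000 L.
(b) Alkalinity to neutralize: (259 − 77) = 182 mg/L as CaCO₃ × 1,280,000 L = 233,000 g as CaCO₃.
(b) Equivalents of H⁺ required: 233,000 ÷ 50 g/eq = 4659 eq = 4659 mol HCl.
(b) Mass of HCl: 4659 × 36.5 = 170,100 g.
(b) Mass of 33.1% solution: 170,100 / 0.331 = 513,800 g.
(b) Volume: 513,800 g ÷ 1.07 g/mL = 480,200 mL.

(a) 50.2 ppm; (b) 480 L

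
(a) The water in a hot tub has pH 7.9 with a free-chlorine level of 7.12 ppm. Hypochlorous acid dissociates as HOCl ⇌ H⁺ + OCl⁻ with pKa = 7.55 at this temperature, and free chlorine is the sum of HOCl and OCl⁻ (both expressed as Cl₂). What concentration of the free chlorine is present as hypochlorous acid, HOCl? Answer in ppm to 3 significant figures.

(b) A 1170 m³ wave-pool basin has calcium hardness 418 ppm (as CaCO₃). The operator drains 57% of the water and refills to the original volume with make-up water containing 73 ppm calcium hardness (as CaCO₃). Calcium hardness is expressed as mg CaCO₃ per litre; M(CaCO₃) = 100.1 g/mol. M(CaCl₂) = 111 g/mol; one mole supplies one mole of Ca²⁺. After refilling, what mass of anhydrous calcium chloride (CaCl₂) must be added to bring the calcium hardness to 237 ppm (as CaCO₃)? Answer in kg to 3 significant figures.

(a) [OCl⁻]/[HOCl] = 10^(pH − pKa) = 10^(7.9 − 7.55) = 10^0.35 = 2.239.
(a) Fraction as HOCl = 1 / (1 + 2.239) = 0.3088.
(a) HOCl = 0.3088 × 7.12 ppm = 2.198 ppm.

(b) Volume: 1170 m³ = 1,170,000 L.
(b) After draining 57% and refilling: 418 × 0.43 + 73 × 0.57 = 221.35 ppm.
(b) Deficit to target: 237 − 221.35 = 15.65 mg/L.
(b) As CaCO₃: 15.65 mg/L × 1,170,000 L = 18,310 g; ÷ 100.1 = 182.9 mol Ca²⁺.
(b) Mass: 182.9 × 111 = 20,300 g.

(a) 2.20 ppm; (b) 20.3 kg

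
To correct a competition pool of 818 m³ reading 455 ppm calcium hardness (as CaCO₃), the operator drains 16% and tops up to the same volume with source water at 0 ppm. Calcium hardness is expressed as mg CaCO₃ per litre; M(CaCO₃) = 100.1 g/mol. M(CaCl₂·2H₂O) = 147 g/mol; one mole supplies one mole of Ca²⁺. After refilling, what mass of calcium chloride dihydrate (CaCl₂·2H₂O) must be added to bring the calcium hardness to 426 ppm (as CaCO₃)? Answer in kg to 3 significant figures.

52.6 kg

Volume: 818 m³ = 818,000 L.
After draining 16% and refilling: 455 × 0.84 + 0 × 0.16 = 382.2 ppm.
Deficit to target: 426 − 382.2 = 43.8 mg/L.
As CaCO₃: 43.8 mg/L × 818,000 L = 35,830 g; ÷ 100.1 = 357.9 mol Ca²⁺.
Mass: 357.9 × 147 = 52,620 g.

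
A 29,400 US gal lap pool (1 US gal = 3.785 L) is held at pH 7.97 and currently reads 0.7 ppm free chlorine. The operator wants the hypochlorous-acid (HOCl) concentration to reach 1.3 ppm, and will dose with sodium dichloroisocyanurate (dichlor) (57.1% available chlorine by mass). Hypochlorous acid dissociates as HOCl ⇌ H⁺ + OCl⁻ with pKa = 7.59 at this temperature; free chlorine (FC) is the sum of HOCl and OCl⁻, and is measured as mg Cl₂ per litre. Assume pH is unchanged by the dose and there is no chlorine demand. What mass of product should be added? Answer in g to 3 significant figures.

Volume: 29,400 US gal × 3.785 L/gal = 111,279 L.
[OCl⁻]/[HOCl] = 10^(pH − pKa) = 10^(7.97 − 7.59) = 2.399; fraction as HOCl = 1/(1 + 2.399) = 0.2942.
Free chlorine required for 1.3 ppm HOCl: 1.3 / 0.2942 = 4.418 ppm.
FC to add: 4.418 − 0.7 = 3.718 mg/L as Cl₂.
Cl₂ equivalent: 3.718 mg/L × 111,279 L = 413.8 g.
Product at 57.1% available Cl: 413.8 / 0.571 = 724.7 g.

725 g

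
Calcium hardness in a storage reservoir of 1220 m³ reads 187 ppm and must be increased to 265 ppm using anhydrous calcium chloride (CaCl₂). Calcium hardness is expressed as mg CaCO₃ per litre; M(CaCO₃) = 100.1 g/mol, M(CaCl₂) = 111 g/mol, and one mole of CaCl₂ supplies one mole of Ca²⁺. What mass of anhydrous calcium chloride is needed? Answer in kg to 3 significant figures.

Volume: 1220 m³ = 1,220,000 L.
Hardness to add: (265 − 187) = 78 mg/L as CaCO₃ × 1,220,000 L = 95,160 g as CaCO₃.
Moles of Ca²⁺ (1 mol Ca²⁺ ≡ 1 mol CaCO₃): 95,160 / 100.1 g/mol = 950.6 mol.
Mass of CaCl₂: 950.6 × 111 = 105,500 g.

106 kg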